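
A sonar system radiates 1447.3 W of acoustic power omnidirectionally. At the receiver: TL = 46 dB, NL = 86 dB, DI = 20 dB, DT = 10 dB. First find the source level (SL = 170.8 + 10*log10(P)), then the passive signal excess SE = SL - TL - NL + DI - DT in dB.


Step 1: SL = 170.8 + 10*log10(1447.3) = 202.41 dB
Step 2: SE = SL - TL - NL + DI - DT = 202.41 - 46 - 86 + 20 - 10 = 80.41

80.41 dB


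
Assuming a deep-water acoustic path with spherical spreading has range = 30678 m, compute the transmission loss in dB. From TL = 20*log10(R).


TL = 20*log10(30678) = 89.74

89.74 dB


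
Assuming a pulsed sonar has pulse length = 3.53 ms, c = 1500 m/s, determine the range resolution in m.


dR = c*tau/2 = 1500 * 3.53e-3 / 2 = 2.6475

2.6475 m


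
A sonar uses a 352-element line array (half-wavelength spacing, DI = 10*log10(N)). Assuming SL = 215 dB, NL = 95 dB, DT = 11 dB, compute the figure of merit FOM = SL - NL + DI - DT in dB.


Step 1: DI = 10*log10(352) = 25.47 dB
Step 2: FOM = SL - NL + DI - DT = 215 - 95 + 25.47 - 11 = 134.47

134.47 dB


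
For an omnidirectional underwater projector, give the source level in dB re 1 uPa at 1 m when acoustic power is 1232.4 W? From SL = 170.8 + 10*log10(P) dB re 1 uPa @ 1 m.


SL = 170.8 + 10*log10(1232.4) = 170.8 + 30.91 = 201.71

201.71 dB


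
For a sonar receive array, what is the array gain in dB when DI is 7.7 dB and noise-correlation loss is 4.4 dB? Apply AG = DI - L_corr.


AG = DI - L_corr = 7.7 - 4.4 = 3.3

3.3 dB


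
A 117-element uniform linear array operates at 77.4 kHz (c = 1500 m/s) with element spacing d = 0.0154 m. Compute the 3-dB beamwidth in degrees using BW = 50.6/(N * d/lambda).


Step 1: lambda = 1500/77400 = 0.01938 m
Step 2: d/lambda = 0.0154/0.01938 = 0.7946
Step 3: BW = 50.6/(N * d/lambda) = 50.6/(117 * 0.7946) = 0.54

0.54 deg


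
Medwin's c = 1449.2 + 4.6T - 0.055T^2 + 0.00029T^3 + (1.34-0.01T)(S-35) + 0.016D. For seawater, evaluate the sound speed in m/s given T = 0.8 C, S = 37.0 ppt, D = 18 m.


1455.8 m/s


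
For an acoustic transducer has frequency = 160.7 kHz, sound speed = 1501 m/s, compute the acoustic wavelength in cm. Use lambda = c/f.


0.93 cm


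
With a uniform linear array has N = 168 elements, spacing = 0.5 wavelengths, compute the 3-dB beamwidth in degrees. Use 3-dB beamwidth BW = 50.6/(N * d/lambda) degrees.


BW = 50.6 / (168 * 0.5) = 50.6 / 84.0 = 0.6

0.6 deg


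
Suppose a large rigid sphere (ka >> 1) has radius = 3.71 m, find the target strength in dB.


TS = 10*log10(3.71^2 / 4) = 10*log10(3.441025) = 5.37

5.37 dB


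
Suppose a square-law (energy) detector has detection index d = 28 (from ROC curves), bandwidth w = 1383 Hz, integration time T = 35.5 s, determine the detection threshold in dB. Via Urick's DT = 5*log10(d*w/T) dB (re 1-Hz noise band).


15.19 dB


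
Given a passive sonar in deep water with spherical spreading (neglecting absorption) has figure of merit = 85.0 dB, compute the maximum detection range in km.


At max range FOM = TL, so 20*log10(R) = 85.0
R = 10^(85.0/20) = 17782.79 m = 17.78 km

17.78 km


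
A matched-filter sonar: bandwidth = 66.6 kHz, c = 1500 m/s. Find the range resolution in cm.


dR = c/(2*BW) = 1500 / (2 * 66.6e3) = 0.0113 m = 1.13 cm

1.13 cm


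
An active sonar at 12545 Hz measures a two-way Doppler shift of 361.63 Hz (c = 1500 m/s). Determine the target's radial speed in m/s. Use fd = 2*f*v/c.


From fd = 2*f*v/c, v = c*fd/(2*f) = 1500 * 361.63 / (2*12545) = 21.62

21.62 m/s


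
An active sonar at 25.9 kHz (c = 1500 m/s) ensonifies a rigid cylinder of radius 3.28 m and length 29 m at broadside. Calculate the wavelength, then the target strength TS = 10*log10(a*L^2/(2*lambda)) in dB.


Step 1: lambda = c/f = 1500/25900 = 0.05792 m
Step 2: TS = 10*log10(a*L^2/(2*lambda)) = 10*log10(3.28*29^2/(2*0.05792)) = 43.77

43.77 dB


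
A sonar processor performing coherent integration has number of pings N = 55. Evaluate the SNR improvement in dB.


Gain = 10*log10(55) = 17.4

17.4 dB


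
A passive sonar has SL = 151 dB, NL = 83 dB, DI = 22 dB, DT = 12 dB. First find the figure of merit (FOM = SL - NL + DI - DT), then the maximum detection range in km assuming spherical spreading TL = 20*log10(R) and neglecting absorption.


Step 1: FOM = SL - NL + DI - DT = 151 - 83 + 22 - 12 = 78 dB
Step 2: at max range FOM = TL = 20*log10(R), so R = 10^(78/20) = 7943.28 m = 7.94 km

7.94 km


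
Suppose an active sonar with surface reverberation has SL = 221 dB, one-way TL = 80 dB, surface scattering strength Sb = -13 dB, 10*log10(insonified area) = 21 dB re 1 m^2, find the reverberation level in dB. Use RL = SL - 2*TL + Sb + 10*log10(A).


RL = SL - 2*TL + Sb + 10*log10(A) = 221 - 2*80 + (-13) + 21 = 69

69 dB


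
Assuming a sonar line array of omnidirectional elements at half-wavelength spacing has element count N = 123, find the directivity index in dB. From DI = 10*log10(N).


DI = 10*log10(123) = 20.9

20.9 dB


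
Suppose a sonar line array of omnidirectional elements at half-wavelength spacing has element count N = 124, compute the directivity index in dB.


DI = 10*log10(124) = 20.93

20.93 dB


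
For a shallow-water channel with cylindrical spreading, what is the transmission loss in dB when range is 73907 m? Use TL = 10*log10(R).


TL = 10*log10(73907) = 48.69

48.69 dB


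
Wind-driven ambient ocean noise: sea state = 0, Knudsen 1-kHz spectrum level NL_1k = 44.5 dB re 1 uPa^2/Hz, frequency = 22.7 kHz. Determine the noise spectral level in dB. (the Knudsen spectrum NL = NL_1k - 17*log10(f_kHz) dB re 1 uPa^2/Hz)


NL = NL_1k - 17*log10(f_kHz) = 44.5 - 17*log10(22.7) = 44.5 - (23.05) = 21.45

21.45 dB


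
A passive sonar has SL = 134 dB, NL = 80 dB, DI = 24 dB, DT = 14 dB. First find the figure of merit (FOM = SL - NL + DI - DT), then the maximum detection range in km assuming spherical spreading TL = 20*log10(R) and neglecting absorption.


Step 1: FOM = SL - NL + DI - DT = 134 - 80 + 24 - 14 = 64 dB
Step 2: at max range FOM = TL = 20*log10(R), so R = 10^(64/20) = 1584.89 m = 1.58 km

1.58 km


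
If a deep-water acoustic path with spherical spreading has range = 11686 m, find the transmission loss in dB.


81.35 dB


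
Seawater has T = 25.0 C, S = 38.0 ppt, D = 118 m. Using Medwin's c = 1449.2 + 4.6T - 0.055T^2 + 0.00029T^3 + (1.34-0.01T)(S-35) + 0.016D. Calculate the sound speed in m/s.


1539.51 m/s


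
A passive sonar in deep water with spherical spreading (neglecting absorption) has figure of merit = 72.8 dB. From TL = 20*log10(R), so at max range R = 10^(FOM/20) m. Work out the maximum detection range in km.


At max range FOM = TL, so 20*log10(R) = 72.8
R = 10^(72.8/20) = 4365.16 m = 4.37 km

4.37 km


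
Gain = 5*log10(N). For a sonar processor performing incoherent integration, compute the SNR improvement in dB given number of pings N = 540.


Gain = 5*log10(540) = 13.66

13.66 dB


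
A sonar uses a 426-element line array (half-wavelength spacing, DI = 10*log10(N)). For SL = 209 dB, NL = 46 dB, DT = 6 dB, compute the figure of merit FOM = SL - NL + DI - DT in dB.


Step 1: DI = 10*log10(426) = 26.29 dB
Step 2: FOM = SL - NL + DI - DT = 209 - 46 + 26.29 - 6 = 183.29

183.29 dB


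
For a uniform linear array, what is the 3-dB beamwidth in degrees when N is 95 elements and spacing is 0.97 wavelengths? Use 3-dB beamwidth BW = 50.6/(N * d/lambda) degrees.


BW = 50.6 / (95 * 0.97) = 50.6 / 92.15 = 0.55

0.55 deg


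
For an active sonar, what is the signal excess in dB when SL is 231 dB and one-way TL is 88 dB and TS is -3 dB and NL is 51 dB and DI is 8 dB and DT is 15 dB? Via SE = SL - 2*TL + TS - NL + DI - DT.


SE = SL - 2*TL + TS - NL + DI - DT = 231 - 2*88 + (-3) - 51 + 8 - 15 = -6

-6 dB


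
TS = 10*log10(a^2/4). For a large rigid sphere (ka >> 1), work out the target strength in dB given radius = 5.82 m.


TS = 10*log10(5.82^2 / 4) = 10*log10(8.4681) = 9.28

9.28 dB


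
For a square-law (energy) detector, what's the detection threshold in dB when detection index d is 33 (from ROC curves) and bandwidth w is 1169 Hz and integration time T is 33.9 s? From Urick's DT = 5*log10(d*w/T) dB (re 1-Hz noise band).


15.28 dB


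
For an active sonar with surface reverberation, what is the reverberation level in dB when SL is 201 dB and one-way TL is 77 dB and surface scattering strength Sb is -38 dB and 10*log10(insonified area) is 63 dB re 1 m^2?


RL = SL - 2*TL + Sb + 10*log10(A) = 201 - 2*77 + (-38) + 63 = 72

72 dB


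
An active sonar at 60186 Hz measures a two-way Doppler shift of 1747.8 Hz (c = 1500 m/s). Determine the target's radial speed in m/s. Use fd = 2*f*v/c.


21.78 m/s


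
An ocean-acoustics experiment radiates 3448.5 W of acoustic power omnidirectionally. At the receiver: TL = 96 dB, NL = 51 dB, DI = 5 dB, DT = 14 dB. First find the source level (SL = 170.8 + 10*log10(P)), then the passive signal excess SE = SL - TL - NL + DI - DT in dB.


Step 1: SL = 170.8 + 10*log10(3448.5) = 206.18 dB
Step 2: SE = SL - TL - NL + DI - DT = 206.18 - 96 - 51 + 5 - 14 = 50.18

50.18 dB


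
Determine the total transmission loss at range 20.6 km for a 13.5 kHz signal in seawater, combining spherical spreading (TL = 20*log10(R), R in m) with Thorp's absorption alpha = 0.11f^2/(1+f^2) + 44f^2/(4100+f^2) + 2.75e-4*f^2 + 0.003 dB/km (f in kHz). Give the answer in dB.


128.2 dB


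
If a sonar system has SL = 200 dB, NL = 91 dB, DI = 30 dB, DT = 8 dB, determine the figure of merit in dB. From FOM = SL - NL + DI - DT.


131 dB


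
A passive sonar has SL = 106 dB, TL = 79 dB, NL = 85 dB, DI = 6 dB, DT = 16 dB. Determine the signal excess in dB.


-68 dB


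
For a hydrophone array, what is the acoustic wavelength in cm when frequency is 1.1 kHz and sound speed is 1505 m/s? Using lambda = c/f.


lambda = c/f = 1505 / 1100 = 1.3682 m = 136.82 cm

136.82 cm


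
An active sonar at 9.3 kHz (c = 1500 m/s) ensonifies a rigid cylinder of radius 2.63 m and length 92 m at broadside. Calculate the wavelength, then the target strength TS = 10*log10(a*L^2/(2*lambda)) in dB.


Step 1: lambda = c/f = 1500/9300 = 0.16129 m
Step 2: TS = 10*log10(a*L^2/(2*lambda)) = 10*log10(2.63*92^2/(2*0.16129)) = 48.39

48.39 dB


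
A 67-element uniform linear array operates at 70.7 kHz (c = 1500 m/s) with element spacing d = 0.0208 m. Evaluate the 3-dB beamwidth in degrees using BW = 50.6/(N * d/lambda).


Step 1: lambda = 1500/70700 = 0.02122 m
Step 2: d/lambda = 0.0208/0.02122 = 0.9802
Step 3: BW = 50.6/(N * d/lambda) = 50.6/(67 * 0.9802) = 0.77

0.77 deg


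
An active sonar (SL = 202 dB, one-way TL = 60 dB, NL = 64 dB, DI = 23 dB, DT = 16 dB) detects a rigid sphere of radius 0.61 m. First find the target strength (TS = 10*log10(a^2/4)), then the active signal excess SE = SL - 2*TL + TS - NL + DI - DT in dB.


Step 1: TS = 10*log10(0.61^2/4) = -10.31 dB
Step 2: SE = SL - 2*TL + TS - NL + DI - DT = 202 - 2*60 + (-10.31) - 64 + 23 - 16 = 14.69

14.69 dB


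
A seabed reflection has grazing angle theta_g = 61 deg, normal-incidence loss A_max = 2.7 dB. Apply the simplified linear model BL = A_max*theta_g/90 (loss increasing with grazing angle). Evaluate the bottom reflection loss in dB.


BL = A_max * theta_g / 90 = 2.7 * 61 / 90 = 1.83

1.83 dB


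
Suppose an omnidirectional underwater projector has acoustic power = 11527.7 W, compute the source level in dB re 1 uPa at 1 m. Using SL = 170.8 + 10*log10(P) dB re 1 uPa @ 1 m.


SL = 170.8 + 10*log10(11527.7) = 170.8 + 40.62 = 211.42

211.42 dB


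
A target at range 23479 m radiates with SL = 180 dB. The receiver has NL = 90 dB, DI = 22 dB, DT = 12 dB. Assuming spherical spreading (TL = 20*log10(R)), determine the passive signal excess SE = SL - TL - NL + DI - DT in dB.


12.59 dB


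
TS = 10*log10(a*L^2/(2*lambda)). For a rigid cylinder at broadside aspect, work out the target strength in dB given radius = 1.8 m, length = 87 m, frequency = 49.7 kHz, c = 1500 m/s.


53.54 dB


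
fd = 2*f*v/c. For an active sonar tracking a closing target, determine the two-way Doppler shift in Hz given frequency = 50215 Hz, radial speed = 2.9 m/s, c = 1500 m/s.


194.16 Hz


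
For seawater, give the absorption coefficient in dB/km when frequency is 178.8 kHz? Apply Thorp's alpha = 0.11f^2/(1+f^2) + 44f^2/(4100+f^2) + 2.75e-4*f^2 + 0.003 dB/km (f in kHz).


f^2 = 31969.44
alpha = 0.11*31969.44/(1+31969.44) + 44*31969.44/(4100+31969.44) + 2.75e-4*31969.44 + 0.003 = 47.903

47.903 dB/km


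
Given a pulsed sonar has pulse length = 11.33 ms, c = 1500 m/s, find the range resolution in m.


dR = c*tau/2 = 1500 * 11.33e-3 / 2 = 8.4975

8.4975 m


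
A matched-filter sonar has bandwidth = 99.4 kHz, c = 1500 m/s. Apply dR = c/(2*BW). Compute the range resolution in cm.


dR = c/(2*BW) = 1500 / (2 * 99.4e3) = 0.0075 m = 0.75 cm

0.75 cm


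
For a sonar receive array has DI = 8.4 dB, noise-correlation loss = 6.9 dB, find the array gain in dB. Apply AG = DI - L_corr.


AG = DI - L_corr = 8.4 - 6.9 = 1.5

1.5 dB


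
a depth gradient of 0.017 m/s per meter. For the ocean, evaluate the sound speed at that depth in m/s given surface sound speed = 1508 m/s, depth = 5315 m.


c = 1508 + 0.017 * 5315 = 1598.355

1598.355 m/s


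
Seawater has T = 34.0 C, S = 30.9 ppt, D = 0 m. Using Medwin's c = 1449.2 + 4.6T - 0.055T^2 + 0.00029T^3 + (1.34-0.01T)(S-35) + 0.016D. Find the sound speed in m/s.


1549.32 m/s


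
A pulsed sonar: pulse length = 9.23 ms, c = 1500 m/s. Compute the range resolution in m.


dR = c*tau/2 = 1500 * 9.23e-3 / 2 = 6.9225

6.9225 m


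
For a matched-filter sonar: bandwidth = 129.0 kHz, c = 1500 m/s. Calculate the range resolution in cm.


dR = c/(2*BW) = 1500 / (2 * 129.0e3) = 0.0058 m = 0.58 cm

0.58 cm


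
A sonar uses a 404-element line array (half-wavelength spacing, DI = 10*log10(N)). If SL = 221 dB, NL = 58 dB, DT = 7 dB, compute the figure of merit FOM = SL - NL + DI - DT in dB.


Step 1: DI = 10*log10(404) = 26.06 dB
Step 2: FOM = SL - NL + DI - DT = 221 - 58 + 26.06 - 7 = 182.06

182.06 dB


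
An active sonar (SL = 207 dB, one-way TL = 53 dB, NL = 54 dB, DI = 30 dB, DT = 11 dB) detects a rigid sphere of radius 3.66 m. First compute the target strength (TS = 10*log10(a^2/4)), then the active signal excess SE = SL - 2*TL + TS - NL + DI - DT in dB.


Step 1: TS = 10*log10(3.66^2/4) = 5.25 dB
Step 2: SE = SL - 2*TL + TS - NL + DI - DT = 207 - 2*53 + (5.25) - 54 + 30 - 11 = 71.25

71.25 dB


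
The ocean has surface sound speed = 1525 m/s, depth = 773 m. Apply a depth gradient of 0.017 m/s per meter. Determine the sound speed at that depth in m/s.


1538.141 m/s


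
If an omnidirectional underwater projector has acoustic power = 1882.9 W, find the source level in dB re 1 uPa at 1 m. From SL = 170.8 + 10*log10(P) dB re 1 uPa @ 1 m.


SL = 170.8 + 10*log10(1882.9) = 170.8 + 32.75 = 203.55

203.55 dB


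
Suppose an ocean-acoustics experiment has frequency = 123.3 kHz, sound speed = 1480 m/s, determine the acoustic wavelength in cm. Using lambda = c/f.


lambda = c/f = 1480 / 123300 = 0.012 m = 1.2 cm

1.2 cm


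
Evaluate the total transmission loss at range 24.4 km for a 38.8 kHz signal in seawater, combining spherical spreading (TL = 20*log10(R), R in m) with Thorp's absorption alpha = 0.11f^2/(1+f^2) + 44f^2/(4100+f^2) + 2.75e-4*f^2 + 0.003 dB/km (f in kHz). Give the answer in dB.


Step 1 (Thorp): alpha = 0.11*1505.44/(1+1505.44) + 44*1505.44/(4100+1505.44) + 2.75e-4*1505.44 + 0.003 = 12.3439 dB/km
Step 2: TL_spread = 20*log10(24400) = 87.75 dB
Step 3: TL_abs = alpha*R = 12.3439 * 24.4 = 301.19 dB
Step 4: TL_total = 87.75 + 301.19 = 388.94

388.94 dB


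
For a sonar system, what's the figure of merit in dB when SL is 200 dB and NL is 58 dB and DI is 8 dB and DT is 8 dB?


FOM = SL - NL + DI - DT = 200 - 58 + 8 - 8 = 142

142 dB


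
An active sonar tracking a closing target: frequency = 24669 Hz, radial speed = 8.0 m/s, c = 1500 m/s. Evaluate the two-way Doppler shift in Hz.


fd = 2*f*v/c = 2 * 24669 * 8.0 / 1500 = 263.14

263.14 Hz


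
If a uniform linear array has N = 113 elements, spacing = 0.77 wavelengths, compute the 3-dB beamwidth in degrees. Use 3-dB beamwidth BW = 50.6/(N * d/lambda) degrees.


BW = 50.6 / (113 * 0.77) = 50.6 / 87.01 = 0.58

0.58 deg


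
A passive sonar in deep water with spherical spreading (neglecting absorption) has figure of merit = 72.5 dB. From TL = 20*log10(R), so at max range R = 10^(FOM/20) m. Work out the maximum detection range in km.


At max range FOM = TL, so 20*log10(R) = 72.5
R = 10^(72.5/20) = 4216.97 m = 4.22 km

4.22 km


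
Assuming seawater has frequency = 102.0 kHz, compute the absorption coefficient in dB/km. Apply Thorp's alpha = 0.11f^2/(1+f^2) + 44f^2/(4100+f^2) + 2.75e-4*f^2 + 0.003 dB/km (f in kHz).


f^2 = 10404.0
alpha = 0.11*10404.0/(1+10404.0) + 44*10404.0/(4100+10404.0) + 2.75e-4*10404.0 + 0.003 = 34.536

34.536 dB/km


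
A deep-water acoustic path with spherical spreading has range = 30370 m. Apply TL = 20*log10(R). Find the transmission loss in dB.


TL = 20*log10(30370) = 89.65

89.65 dB


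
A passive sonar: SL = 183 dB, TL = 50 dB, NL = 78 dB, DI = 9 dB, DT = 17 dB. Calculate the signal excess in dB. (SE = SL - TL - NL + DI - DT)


47 dB


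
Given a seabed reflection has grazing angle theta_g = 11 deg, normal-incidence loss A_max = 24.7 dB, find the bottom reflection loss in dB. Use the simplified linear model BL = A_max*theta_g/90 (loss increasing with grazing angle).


BL = A_max * theta_g / 90 = 24.7 * 11 / 90 = 3.02

3.02 dB


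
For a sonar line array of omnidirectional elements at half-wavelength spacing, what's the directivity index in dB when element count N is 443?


DI = 10*log10(443) = 26.46

26.46 dB


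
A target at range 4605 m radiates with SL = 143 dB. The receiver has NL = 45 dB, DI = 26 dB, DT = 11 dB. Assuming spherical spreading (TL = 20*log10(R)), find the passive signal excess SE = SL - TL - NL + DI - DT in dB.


Step 1: TL = 20*log10(4605) = 73.26 dB
Step 2: SE = 143 - 73.26 - 45 + 26 - 11 = 39.74

39.74 dB


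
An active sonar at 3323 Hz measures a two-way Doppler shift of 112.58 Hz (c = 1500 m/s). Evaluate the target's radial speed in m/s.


From fd = 2*f*v/c, v = c*fd/(2*f) = 1500 * 112.58 / (2*3323) = 25.41

25.41 m/s


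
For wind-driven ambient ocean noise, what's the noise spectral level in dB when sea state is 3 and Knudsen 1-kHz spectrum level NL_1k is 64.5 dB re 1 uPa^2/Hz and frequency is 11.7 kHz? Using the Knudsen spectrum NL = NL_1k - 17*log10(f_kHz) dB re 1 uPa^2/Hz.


46.34 dB


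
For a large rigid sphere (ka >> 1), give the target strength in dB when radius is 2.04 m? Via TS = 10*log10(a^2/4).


TS = 10*log10(2.04^2 / 4) = 10*log10(1.0404) = 0.17

0.17 dB


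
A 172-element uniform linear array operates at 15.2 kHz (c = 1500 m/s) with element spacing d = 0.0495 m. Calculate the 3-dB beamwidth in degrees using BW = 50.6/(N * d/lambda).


0.59 deg


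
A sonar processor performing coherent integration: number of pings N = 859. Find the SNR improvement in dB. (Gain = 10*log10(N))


29.34 dB


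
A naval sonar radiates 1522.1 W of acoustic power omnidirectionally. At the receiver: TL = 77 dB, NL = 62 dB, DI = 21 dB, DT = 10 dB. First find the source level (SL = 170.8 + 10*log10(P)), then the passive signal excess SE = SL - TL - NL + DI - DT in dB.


Step 1: SL = 170.8 + 10*log10(1522.1) = 202.62 dB
Step 2: SE = SL - TL - NL + DI - DT = 202.62 - 77 - 62 + 21 - 10 = 74.62

74.62 dB


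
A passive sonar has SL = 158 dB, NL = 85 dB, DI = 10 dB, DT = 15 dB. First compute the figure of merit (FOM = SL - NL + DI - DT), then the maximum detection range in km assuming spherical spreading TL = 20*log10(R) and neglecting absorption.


Step 1: FOM = SL - NL + DI - DT = 158 - 85 + 10 - 15 = 68 dB
Step 2: at max range FOM = TL = 20*log10(R), so R = 10^(68/20) = 2511.89 m = 2.51 km

2.51 km


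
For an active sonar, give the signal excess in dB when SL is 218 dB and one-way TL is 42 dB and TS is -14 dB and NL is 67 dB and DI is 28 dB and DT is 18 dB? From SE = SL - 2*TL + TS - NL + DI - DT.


SE = SL - 2*TL + TS - NL + DI - DT = 218 - 2*42 + (-14) - 67 + 28 - 18 = 63

63 dB


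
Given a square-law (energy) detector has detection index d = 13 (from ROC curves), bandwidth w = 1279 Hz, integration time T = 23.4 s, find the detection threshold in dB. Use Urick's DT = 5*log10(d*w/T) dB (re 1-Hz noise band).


14.26 dB


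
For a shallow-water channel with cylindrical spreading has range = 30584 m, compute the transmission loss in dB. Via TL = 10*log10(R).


TL = 10*log10(30584) = 44.85

44.85 dB


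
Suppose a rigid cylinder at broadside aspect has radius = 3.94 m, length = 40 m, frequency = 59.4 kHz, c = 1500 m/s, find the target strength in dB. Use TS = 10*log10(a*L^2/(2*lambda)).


lambda = 1500/59400 = 0.02525 m
TS = 10*log10(3.94*40^2/(2*0.02525)) = 50.96

50.96 dB


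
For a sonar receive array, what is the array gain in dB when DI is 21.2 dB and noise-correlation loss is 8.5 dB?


AG = DI - L_corr = 21.2 - 8.5 = 12.7

12.7 dB


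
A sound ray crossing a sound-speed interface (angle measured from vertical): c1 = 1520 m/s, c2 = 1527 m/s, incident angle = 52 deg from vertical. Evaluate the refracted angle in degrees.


sin(theta2) = (c2/c1)*sin(theta1) = (1527/1520)*sin(52 deg) = 0.79164
theta2 = arcsin(0.79164) = 52.34

52.34 deg


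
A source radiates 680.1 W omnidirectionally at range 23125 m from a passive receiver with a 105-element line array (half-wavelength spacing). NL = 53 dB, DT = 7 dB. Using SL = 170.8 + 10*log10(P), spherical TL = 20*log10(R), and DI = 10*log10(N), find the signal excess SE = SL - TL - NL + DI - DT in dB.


Step 1: SL = 170.8 + 10*log10(680.1) = 199.13 dB
Step 2: TL = 20*log10(23125) = 87.28 dB
Step 3: DI = 10*log10(105) = 20.21 dB
Step 4: SE = SL - TL - NL + DI - DT = 199.13 - 87.28 - 53 + 20.21 - 7 = 72.06

72.06 dB


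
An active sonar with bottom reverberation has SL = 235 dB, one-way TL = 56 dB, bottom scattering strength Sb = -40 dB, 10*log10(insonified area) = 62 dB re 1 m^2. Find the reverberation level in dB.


RL = SL - 2*TL + Sb + 10*log10(A) = 235 - 2*56 + (-40) + 62 = 145

145 dB


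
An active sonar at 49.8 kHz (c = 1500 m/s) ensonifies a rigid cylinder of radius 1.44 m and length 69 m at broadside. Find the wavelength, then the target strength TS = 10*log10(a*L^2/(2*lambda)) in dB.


Step 1: lambda = c/f = 1500/49800 = 0.03012 m
Step 2: TS = 10*log10(a*L^2/(2*lambda)) = 10*log10(1.44*69^2/(2*0.03012)) = 50.56

50.56 dB


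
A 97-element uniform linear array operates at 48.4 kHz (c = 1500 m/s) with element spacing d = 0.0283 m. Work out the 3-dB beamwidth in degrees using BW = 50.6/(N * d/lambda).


0.57 deg


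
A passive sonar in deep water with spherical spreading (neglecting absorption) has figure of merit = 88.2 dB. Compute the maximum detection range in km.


At max range FOM = TL, so 20*log10(R) = 88.2
R = 10^(88.2/20) = 25703.96 m = 25.7 km

25.7 km


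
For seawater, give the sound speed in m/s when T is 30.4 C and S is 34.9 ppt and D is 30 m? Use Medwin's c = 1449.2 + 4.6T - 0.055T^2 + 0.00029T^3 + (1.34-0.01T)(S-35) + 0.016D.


c = 1449.2 + 4.6*30.4 - 0.055*30.4^2 + 0.00029*30.4^3 + (1.34 - 0.01*30.4)*(34.9 - 35) + 0.016*30 = 1546.73

1546.73 m/s


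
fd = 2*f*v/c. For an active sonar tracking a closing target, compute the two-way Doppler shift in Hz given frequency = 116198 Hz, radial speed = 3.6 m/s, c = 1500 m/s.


fd = 2*f*v/c = 2 * 116198 * 3.6 / 1500 = 557.75

557.75 Hz


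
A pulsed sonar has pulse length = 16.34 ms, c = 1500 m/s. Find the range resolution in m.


dR = c*tau/2 = 1500 * 16.34e-3 / 2 = 12.255

12.255 m


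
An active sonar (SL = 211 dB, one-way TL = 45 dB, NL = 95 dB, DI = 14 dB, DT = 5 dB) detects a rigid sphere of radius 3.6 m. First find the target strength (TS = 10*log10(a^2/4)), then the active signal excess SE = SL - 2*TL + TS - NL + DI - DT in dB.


Step 1: TS = 10*log10(3.6^2/4) = 5.11 dB
Step 2: SE = SL - 2*TL + TS - NL + DI - DT = 211 - 2*45 + (5.11) - 95 + 14 - 5 = 40.11

40.11 dB


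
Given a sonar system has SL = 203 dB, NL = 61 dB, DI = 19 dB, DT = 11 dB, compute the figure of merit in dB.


150 dB


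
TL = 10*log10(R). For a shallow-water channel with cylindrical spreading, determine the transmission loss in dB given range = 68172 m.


TL = 10*log10(68172) = 48.34

48.34 dB


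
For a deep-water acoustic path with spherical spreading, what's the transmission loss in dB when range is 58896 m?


TL = 20*log10(58896) = 95.4

95.4 dB


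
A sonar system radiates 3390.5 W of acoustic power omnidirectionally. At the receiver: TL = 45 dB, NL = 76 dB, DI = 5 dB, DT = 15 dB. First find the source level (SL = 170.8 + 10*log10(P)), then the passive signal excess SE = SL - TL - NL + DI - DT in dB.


Step 1: SL = 170.8 + 10*log10(3390.5) = 206.1 dB
Step 2: SE = SL - TL - NL + DI - DT = 206.1 - 45 - 76 + 5 - 15 = 75.1

75.1 dB


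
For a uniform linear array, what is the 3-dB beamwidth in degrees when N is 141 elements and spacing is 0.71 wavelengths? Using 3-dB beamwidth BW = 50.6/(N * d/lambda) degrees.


0.51 deg


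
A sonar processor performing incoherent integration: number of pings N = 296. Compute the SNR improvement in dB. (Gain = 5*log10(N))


12.36 dB


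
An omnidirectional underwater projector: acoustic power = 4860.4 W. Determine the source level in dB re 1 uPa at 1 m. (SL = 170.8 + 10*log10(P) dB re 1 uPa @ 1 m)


SL = 170.8 + 10*log10(4860.4) = 170.8 + 36.87 = 207.67

207.67 dB


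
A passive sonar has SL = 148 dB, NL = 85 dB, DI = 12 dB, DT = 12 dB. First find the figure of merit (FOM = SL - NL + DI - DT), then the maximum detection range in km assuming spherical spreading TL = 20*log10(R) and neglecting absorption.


Step 1: FOM = SL - NL + DI - DT = 148 - 85 + 12 - 12 = 63 dB
Step 2: at max range FOM = TL = 20*log10(R), so R = 10^(63/20) = 1412.54 m = 1.41 km

1.41 km


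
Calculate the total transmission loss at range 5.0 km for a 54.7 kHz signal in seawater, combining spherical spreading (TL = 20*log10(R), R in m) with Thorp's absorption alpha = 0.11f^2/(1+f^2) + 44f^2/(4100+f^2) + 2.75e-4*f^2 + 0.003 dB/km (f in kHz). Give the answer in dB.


Step 1 (Thorp): alpha = 0.11*2992.09/(1+2992.09) + 44*2992.09/(4100+2992.09) + 2.75e-4*2992.09 + 0.003 = 19.499 dB/km
Step 2: TL_spread = 20*log10(5000) = 73.98 dB
Step 3: TL_abs = alpha*R = 19.499 * 5.0 = 97.49 dB
Step 4: TL_total = 73.98 + 97.49 = 171.47

171.47 dB


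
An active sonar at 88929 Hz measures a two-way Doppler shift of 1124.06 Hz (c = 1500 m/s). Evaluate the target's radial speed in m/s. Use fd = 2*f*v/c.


From fd = 2*f*v/c, v = c*fd/(2*f) = 1500 * 1124.06 / (2*88929) = 9.48

9.48 m/s


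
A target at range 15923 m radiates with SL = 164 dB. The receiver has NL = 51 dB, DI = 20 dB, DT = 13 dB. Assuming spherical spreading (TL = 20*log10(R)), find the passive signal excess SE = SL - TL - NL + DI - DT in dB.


Step 1: TL = 20*log10(15923) = 84.04 dB
Step 2: SE = 164 - 84.04 - 51 + 20 - 13 = 35.96

35.96 dB


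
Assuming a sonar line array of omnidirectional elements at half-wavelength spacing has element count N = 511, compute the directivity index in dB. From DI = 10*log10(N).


DI = 10*log10(511) = 27.08

27.08 dB


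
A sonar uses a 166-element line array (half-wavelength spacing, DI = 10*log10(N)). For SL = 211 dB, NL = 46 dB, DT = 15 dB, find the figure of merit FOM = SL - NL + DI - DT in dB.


172.2 dB


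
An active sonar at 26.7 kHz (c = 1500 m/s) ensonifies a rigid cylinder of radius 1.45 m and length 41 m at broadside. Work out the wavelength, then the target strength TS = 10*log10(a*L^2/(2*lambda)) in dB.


Step 1: lambda = c/f = 1500/26700 = 0.05618 m
Step 2: TS = 10*log10(a*L^2/(2*lambda)) = 10*log10(1.45*41^2/(2*0.05618)) = 43.36

43.36 dB


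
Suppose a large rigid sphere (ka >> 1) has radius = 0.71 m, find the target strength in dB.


-9.0 dB


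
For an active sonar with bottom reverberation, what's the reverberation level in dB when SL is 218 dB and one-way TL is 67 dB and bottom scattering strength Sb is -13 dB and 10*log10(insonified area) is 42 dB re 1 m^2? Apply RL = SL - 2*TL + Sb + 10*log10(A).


113 dB


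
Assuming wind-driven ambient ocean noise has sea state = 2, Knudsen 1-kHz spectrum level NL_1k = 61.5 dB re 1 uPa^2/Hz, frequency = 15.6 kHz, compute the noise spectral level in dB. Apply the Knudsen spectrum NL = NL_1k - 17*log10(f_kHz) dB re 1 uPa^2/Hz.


NL = NL_1k - 17*log10(f_kHz) = 61.5 - 17*log10(15.6) = 61.5 - (20.28) = 41.22

41.22 dB


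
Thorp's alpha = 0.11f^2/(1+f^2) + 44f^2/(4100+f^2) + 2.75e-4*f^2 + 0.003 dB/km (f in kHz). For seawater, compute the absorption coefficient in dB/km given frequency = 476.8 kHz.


f^2 = 227338.24
alpha = 0.11*227338.24/(1+227338.24) + 44*227338.24/(4100+227338.24) + 2.75e-4*227338.24 + 0.003 = 105.852

105.852 dB/km


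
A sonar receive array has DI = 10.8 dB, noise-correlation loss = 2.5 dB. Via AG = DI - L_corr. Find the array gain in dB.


AG = DI - L_corr = 10.8 - 2.5 = 8.3

8.3 dB


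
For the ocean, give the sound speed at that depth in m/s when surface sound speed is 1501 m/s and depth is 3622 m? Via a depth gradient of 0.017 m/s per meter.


c = 1501 + 0.017 * 3622 = 1562.574

1562.574 m/s


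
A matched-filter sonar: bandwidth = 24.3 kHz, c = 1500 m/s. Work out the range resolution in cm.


3.09 cm


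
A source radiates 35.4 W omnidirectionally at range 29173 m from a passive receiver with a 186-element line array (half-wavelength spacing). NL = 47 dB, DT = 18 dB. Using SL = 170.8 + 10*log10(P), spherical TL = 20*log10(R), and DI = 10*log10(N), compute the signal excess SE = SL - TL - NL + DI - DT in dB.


Step 1: SL = 170.8 + 10*log10(35.4) = 186.29 dB
Step 2: TL = 20*log10(29173) = 89.3 dB
Step 3: DI = 10*log10(186) = 22.7 dB
Step 4: SE = SL - TL - NL + DI - DT = 186.29 - 89.3 - 47 + 22.7 - 18 = 54.69

54.69 dB


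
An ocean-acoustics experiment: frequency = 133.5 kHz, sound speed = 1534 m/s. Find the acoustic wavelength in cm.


lambda = c/f = 1534 / 133500 = 0.0115 m = 1.15 cm

1.15 cm


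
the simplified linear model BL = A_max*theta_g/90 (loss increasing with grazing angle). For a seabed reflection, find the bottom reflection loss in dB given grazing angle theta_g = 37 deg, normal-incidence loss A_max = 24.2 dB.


BL = A_max * theta_g / 90 = 24.2 * 37 / 90 = 9.95

9.95 dB


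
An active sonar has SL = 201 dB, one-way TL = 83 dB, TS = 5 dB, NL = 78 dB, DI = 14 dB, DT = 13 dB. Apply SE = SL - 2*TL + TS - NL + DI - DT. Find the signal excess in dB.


-37 dB


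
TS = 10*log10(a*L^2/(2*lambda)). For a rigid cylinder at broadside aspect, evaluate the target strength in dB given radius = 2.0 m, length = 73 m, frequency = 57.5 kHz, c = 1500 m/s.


lambda = 1500/57500 = 0.02609 m
TS = 10*log10(2.0*73^2/(2*0.02609)) = 53.1

53.1 dB


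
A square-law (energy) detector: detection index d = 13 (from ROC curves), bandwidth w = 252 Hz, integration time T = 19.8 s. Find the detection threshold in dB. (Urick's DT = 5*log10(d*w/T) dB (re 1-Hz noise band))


11.09 dB


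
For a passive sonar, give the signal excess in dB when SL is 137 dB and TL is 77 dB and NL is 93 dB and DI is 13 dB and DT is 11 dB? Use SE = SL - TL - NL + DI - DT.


-31 dB


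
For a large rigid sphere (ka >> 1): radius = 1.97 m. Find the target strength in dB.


-0.13 dB


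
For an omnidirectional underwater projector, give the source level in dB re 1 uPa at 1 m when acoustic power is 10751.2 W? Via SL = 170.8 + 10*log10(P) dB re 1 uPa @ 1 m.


SL = 170.8 + 10*log10(10751.2) = 170.8 + 40.31 = 211.11

211.11 dB


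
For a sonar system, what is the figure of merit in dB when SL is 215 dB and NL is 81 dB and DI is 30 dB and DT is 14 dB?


150 dB


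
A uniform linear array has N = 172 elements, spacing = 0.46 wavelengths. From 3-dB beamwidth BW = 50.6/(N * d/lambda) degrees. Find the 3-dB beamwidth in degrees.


BW = 50.6 / (172 * 0.46) = 50.6 / 79.12 = 0.64

0.64 deg


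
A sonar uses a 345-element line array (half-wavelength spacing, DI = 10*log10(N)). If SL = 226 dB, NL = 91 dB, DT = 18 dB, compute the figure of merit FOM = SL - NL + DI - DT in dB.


142.38 dB


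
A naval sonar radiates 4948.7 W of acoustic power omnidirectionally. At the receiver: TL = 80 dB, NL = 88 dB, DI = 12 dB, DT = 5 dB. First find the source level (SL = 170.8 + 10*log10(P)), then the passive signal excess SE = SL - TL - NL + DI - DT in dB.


Step 1: SL = 170.8 + 10*log10(4948.7) = 207.74 dB
Step 2: SE = SL - TL - NL + DI - DT = 207.74 - 80 - 88 + 12 - 5 = 46.74

46.74 dB


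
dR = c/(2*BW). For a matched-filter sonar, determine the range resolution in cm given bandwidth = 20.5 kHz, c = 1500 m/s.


3.66 cm


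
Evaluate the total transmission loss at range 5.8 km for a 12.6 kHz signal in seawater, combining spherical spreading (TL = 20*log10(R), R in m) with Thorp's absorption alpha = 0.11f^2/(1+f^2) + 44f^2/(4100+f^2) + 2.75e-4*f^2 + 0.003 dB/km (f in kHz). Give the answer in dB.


Step 1 (Thorp): alpha = 0.11*158.76/(1+158.76) + 44*158.76/(4100+158.76) + 2.75e-4*158.76 + 0.003 = 1.7962 dB/km
Step 2: TL_spread = 20*log10(5800) = 75.27 dB
Step 3: TL_abs = alpha*R = 1.7962 * 5.8 = 10.42 dB
Step 4: TL_total = 75.27 + 10.42 = 85.69

85.69 dB


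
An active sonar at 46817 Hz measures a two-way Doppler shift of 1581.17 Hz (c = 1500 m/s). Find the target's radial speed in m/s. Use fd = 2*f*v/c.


From fd = 2*f*v/c, v = c*fd/(2*f) = 1500 * 1581.17 / (2*46817) = 25.33

25.33 m/s


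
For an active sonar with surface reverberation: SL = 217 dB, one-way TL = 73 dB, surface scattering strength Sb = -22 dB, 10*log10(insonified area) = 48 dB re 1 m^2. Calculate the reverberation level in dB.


RL = SL - 2*TL + Sb + 10*log10(A) = 217 - 2*73 + (-22) + 48 = 97

97 dB


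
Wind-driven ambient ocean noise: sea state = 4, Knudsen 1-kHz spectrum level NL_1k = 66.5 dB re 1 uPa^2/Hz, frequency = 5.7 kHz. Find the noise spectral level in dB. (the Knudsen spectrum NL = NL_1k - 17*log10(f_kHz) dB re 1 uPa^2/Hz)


NL = NL_1k - 17*log10(f_kHz) = 66.5 - 17*log10(5.7) = 66.5 - (12.85) = 53.65

53.65 dB


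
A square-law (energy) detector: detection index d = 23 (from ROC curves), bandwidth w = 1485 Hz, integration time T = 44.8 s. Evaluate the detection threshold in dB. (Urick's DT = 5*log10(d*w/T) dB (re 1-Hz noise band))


14.41 dB


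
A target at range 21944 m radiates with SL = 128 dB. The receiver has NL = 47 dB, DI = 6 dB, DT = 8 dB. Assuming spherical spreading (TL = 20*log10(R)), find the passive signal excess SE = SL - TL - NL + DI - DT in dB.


-7.83 dB


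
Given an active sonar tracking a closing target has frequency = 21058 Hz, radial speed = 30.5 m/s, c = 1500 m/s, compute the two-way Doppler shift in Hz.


fd = 2*f*v/c = 2 * 21058 * 30.5 / 1500 = 856.36

856.36 Hz


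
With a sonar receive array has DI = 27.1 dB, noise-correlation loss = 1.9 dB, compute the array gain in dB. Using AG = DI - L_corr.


AG = DI - L_corr = 27.1 - 1.9 = 25.2

25.2 dB


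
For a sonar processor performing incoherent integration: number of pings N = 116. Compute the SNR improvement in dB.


10.32 dB


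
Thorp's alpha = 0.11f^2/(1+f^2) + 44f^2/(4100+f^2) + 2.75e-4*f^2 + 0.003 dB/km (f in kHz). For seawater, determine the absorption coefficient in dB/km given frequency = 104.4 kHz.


f^2 = 10899.36
alpha = 0.11*10899.36/(1+10899.36) + 44*10899.36/(4100+10899.36) + 2.75e-4*10899.36 + 0.003 = 35.083

35.083 dB/km


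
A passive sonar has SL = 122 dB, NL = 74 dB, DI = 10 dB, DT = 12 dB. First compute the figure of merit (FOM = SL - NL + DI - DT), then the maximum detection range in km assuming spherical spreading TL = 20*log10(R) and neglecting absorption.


Step 1: FOM = SL - NL + DI - DT = 122 - 74 + 10 - 12 = 46 dB
Step 2: at max range FOM = TL = 20*log10(R), so R = 10^(46/20) = 199.53 m = 0.2 km

0.2 km


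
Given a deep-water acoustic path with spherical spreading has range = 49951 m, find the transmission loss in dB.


93.97 dB


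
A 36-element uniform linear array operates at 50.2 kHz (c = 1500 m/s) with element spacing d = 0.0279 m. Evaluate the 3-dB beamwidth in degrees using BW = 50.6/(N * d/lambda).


Step 1: lambda = 1500/50200 = 0.02988 m
Step 2: d/lambda = 0.0279/0.02988 = 0.9337
Step 3: BW = 50.6/(N * d/lambda) = 50.6/(36 * 0.9337) = 1.51

1.51 deg


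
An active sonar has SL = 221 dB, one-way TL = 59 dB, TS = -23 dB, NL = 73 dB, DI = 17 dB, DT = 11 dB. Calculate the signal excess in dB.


SE = SL - 2*TL + TS - NL + DI - DT = 221 - 2*59 + (-23) - 73 + 17 - 11 = 13

13 dB


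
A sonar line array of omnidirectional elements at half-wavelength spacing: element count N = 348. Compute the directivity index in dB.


DI = 10*log10(348) = 25.42

25.42 dB


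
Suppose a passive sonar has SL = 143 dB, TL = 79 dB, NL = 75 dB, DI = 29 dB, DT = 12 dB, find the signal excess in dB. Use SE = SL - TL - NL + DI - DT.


SE = SL - TL - NL + DI - DT = 143 - 79 - 75 + 29 - 12 = 6

6 dB


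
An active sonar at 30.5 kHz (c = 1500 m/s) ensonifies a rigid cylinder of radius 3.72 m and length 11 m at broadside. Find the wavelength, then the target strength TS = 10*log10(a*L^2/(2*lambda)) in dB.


Step 1: lambda = c/f = 1500/30500 = 0.04918 m
Step 2: TS = 10*log10(a*L^2/(2*lambda)) = 10*log10(3.72*11^2/(2*0.04918)) = 36.61

36.61 dB


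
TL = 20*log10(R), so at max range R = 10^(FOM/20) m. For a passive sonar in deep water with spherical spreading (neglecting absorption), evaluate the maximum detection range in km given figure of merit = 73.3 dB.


At max range FOM = TL, so 20*log10(R) = 73.3
R = 10^(73.3/20) = 4623.81 m = 4.62 km

4.62 km


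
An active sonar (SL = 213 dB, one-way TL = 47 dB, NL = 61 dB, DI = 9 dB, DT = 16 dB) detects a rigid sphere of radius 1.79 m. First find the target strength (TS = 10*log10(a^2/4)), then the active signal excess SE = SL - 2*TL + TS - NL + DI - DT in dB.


Step 1: TS = 10*log10(1.79^2/4) = -0.96 dB
Step 2: SE = SL - 2*TL + TS - NL + DI - DT = 213 - 2*47 + (-0.96) - 61 + 9 - 16 = 50.04

50.04 dB


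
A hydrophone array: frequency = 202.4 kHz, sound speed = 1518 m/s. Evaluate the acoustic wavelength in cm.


lambda = c/f = 1518 / 202400 = 0.0075 m = 0.75 cm

0.75 cm


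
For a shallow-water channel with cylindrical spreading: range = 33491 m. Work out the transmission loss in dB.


TL = 10*log10(33491) = 45.25

45.25 dB


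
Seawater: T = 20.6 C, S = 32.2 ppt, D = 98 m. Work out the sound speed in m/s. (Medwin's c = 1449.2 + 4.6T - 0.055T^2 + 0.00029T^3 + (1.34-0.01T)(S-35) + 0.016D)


c = 1449.2 + 4.6*20.6 - 0.055*20.6^2 + 0.00029*20.6^3 + (1.34 - 0.01*20.6)*(32.2 - 35) + 0.016*98 = 1521.55

1521.55 m/s


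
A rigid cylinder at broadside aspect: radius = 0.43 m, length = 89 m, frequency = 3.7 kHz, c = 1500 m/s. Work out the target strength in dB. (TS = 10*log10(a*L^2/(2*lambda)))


lambda = 1500/3700 = 0.40541 m
TS = 10*log10(0.43*89^2/(2*0.40541)) = 36.23

36.23 dB


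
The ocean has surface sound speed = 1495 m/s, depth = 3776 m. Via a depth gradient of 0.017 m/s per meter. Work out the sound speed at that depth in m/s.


c = 1495 + 0.017 * 3776 = 1559.192

1559.192 m/s


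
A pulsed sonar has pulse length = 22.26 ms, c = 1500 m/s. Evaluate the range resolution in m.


dR = c*tau/2 = 1500 * 22.26e-3 / 2 = 16.695

16.695 m
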